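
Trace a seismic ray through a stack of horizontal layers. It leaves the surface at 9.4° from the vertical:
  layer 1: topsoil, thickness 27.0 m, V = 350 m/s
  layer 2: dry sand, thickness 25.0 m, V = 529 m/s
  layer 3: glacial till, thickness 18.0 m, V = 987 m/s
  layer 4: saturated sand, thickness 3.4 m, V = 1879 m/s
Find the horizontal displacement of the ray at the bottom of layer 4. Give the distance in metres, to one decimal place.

26.4 m

p = sin θ₁/V₁ = sin 9.4°/350 = 4.6665e-04 s/m is conserved through the stack.
Layer 1: θ = 9.40°; offset = 27.0·tan 9.40° = 4.470 m.
Layer 2: sin θ = p·529 = 0.2469 → θ = 14.29°; offset = 25.0·tan 14.29° = 6.368 m.
Layer 3: sin θ = p·987 = 0.4606 → θ = 27.42°; offset = 18.0·tan 27.42° = 9.340 m.
Layer 4: sin θ = p·1879 = 0.8768 → θ = 61.26°; offset = 3.4·tan 61.26° = 6.200 m.
Summing the layer offsets gives 26.379 m.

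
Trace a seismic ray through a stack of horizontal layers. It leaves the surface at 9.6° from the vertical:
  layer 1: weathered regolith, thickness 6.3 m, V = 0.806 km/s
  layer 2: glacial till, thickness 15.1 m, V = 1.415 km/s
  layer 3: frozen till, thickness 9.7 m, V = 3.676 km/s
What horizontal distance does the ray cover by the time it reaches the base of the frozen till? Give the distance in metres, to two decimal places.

Apply Snell's law at each interface; in layer i the horizontal offset is hᵢ·tan θᵢ.
Layer 1: θ = 9.60°; offset = 6.3·tan 9.60° = 1.0656 m.
Layer 2: sin θ = 1.415·sin 9.6°/0.806 = 0.2928, θ = 17.02°; offset = 15.1·tan 17.02° = 4.6235 m.
Layer 3: sin θ = 3.676·sin 9.6°/0.806 = 0.7606, θ = 49.52°; offset = 9.7·tan 49.52° = 11.3640 m.
Σ offsets = 17.0531 m.

17.05 m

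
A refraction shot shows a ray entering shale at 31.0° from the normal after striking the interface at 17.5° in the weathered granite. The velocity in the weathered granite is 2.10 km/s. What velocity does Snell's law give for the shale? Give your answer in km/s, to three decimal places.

3.597 km/s

sin 17.5° = 0.3007; sin 31.0° = 0.5150.
V₂ = V₁·(sin θ₂/sin θ₁) = 2.10·(0.5150/0.3007) = 3.597 km/s.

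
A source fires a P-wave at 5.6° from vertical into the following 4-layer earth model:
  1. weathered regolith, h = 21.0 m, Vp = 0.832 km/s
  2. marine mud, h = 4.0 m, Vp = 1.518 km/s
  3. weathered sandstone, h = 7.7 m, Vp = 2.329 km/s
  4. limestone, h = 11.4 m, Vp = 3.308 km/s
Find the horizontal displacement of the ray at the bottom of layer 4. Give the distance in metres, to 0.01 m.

Ray parameter p = sin 5.6° / 0.832 km/s = 1.1729e-01 s/km.
Layer 1: θ = 5.60°; offset = 21.0·tan 5.60° = 2.0591 m.
Layer 2: sin θ = p·1.518 = 0.1780 → θ = 10.26°; offset = 4.0·tan 10.26° = 0.7237 m.
Layer 3: sin θ = p·2.329 = 0.2732 → θ = 15.85°; offset = 7.7·tan 15.85° = 2.1865 m.
Layer 4: sin θ = p·3.308 = 0.3880 → θ = 22.83°; offset = 11.4·tan 22.83° = 4.7990 m.
Total horizontal offset = 9.7683 m.

9.77 m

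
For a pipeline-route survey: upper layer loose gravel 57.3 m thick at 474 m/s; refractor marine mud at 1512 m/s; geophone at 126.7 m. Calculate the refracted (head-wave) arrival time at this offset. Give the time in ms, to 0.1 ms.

313.4 ms

t = x/V₂ + 2h·√(V₂²−V₁²)/(V₁V₂).
√(V₂²−V₁²) = √(1512²−474²) = 1435.8 m/s; delay term = 2·57.3·1435.8/(474·1512) = 0.22958 s.
t = 126.7/1512 + 0.22958 = 0.31338 s.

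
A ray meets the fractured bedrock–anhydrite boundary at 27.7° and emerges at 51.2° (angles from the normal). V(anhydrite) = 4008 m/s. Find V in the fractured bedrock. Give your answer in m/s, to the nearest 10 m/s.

2390 m/s

sin 27.7° = 0.4648; sin 51.2° = 0.7793.
V₁ = V₂·(sin θ₁/sin θ₂) = 4008·(0.4648/0.7793) = 2390.60 m/s.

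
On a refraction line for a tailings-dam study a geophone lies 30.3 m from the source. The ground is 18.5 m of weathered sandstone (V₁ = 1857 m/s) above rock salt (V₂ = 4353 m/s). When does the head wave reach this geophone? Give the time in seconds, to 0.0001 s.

0.0250 s

θ_c = arcsin(V₁/V₂) = arcsin(1857/4353) = 25.25°, cos θ_c = 0.9044.
Intercept time tᵢ = 2h cos θ_c / V₁ = 2·18.5·0.9044/1857 = 0.01802 s.
t = x/V₂ + tᵢ = 30.3/4353 + 0.01802 = 0.02498 s.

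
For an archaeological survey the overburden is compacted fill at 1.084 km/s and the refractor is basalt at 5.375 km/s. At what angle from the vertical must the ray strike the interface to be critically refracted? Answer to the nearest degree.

12°

Critical incidence: sin θ_c = V₁/V₂ = 1.084/5.375 = 0.2017.
θ_c = arcsin 0.2017 = 11.63°.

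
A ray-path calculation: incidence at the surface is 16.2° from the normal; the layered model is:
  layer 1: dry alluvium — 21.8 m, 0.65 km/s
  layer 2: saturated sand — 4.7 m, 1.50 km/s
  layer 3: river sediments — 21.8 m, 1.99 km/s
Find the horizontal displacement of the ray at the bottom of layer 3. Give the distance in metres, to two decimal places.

Apply Snell's law at each interface; in layer i the horizontal offset is hᵢ·tan θᵢ.
Layer 1: θ = 16.20°; offset = 21.8·tan 16.20° = 6.3335 m.
Layer 2: sin θ = 1.50·sin 16.2°/0.65 = 0.6438, θ = 40.08°; offset = 4.7·tan 40.08° = 3.9546 m.
Layer 3: sin θ = 1.99·sin 16.2°/0.65 = 0.8541, θ = 58.67°; offset = 21.8·tan 58.67° = 35.8055 m.
Summing the layer offsets gives 46.0936 m.

46.09 m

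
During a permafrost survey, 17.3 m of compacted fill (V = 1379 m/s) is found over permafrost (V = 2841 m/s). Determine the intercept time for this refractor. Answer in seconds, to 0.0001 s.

θ_c = arcsin(V₁/V₂) = arcsin(1379/2841) = 29.04°; cos θ_c = 0.8743.
tᵢ = 2h·cos θ_c / V₁ = 2·17.3·0.8743 / 1379 = 0.02194 s.

0.0219 s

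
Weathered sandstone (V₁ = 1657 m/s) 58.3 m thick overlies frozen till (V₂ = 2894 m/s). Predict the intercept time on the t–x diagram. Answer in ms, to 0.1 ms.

tᵢ = 2h·√(V₂²−V₁²)/(V₁V₂).
√(V₂²−V₁²) = √(2894²−1657²) = 2372.7 m/s.
tᵢ = 2·58.3·2372.7/(1657·2894) = 0.05769 s.

57.7 ms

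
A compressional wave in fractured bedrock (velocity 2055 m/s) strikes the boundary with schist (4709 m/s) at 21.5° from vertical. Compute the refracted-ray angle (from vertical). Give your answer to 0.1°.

sin θ₁/V₁ = sin θ₂/V₂ ⇒ sin θ₂ = 4709·sin 21.5°/2055 = 4709·0.3665/2055 = 0.8398.
θ₂ = sin⁻¹(0.8398) = 57.12° (from vertical).

57.1°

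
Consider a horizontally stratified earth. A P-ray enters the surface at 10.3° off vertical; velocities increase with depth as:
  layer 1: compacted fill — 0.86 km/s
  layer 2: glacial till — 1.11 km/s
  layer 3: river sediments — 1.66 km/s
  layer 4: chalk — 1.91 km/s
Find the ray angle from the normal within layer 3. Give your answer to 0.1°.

20.2°

Ray parameter p = sin 10.3° / 0.86 = 2.0791e-01 s/km.
sin θ_3 = p·V_3 = 2.0791e-01 × 1.66 = 0.3451.
θ_3 = arcsin 0.3451 = 20.19°.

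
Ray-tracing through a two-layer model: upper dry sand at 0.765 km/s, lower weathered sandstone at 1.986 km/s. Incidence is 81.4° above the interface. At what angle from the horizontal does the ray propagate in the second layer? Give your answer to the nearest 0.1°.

67.2°

Convert to the normal: θ₁ = 90° − 81.4° = 8.6°.
Snell's law: sin θ₂ = (V₂/V₁)·sin θ₁ = (1.986/0.765)·sin 8.6° = 0.3882.
θ₂ = sin⁻¹(0.3882) = 22.84° (from vertical).
From the interface: 90° − 22.84° = 67.16°.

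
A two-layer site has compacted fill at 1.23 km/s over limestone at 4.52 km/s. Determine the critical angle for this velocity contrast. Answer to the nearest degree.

16°

At critical incidence the refracted ray runs along the interface (θ₂ = 90°), so sin θ_c = V₁/V₂.
θ_c = arcsin(1.23/4.52) = arcsin 0.2721 = 15.79°.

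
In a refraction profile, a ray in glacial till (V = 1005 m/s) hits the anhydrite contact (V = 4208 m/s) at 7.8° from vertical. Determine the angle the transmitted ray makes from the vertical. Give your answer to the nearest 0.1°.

Snell's law: sin θ₂ = (V₂/V₁)·sin θ₁ = (4208/1005)·sin 7.8° = 0.5682.
θ₂ = sin⁻¹(0.5682) = 34.63° (from vertical).

34.6°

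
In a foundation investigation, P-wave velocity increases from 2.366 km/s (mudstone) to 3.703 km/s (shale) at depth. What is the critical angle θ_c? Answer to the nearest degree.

At critical incidence the refracted ray runs along the interface (θ₂ = 90°), so sin θ_c = V₁/V₂.
θ_c = arcsin(2.366/3.703) = arcsin 0.6389 = 39.71°.

40°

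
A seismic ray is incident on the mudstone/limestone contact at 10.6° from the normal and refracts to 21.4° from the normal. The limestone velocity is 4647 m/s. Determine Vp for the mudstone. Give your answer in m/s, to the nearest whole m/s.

2343 m/s

Snell's law: sin 10.6°/V₁ = sin 21.4°/V₂.
V₁ = V₂·sin 10.6°/sin 21.4° = 4647 × 0.5041 = 2342.77 m/s.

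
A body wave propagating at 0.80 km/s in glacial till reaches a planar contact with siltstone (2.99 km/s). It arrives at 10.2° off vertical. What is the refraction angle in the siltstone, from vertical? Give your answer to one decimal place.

Snell's law: sin θ₂ = (V₂/V₁)·sin θ₁ = (2.99/0.80)·sin 10.2° = 0.6619.
θ₂ = sin⁻¹(0.6619) = 41.44° (from vertical).

41.4°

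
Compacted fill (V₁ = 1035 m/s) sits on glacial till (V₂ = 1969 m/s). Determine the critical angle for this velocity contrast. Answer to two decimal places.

31.71°

At critical incidence the refracted ray runs along the interface (θ₂ = 90°), so sin θ_c = V₁/V₂.
θ_c = arcsin(1035/1969) = arcsin 0.5256 = 31.71°.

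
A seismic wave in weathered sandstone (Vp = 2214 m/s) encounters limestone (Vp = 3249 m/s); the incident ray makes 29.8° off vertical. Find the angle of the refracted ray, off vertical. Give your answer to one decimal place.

sin θ₁/V₁ = sin θ₂/V₂ ⇒ sin θ₂ = 3249·sin 29.8°/2214 = 3249·0.4970/2214 = 0.7293.
θ₂ = sin⁻¹(0.7293) = 46.83° (from vertical).

46.8°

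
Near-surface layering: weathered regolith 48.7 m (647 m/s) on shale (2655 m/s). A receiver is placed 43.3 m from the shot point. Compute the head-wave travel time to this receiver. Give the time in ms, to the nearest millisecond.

162 ms

θ_c = arcsin(V₁/V₂) = arcsin(647/2655) = 14.10°, cos θ_c = 0.9699.
Intercept time tᵢ = 2h cos θ_c / V₁ = 2·48.7·0.9699/647 = 0.14600 s.
t = x/V₂ + tᵢ = 43.3/2655 + 0.14600 = 0.16231 s.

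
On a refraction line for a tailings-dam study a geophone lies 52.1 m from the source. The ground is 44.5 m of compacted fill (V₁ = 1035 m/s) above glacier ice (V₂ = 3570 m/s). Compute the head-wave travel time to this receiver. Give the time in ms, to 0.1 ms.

96.9 ms

θ_c = arcsin(V₁/V₂) = arcsin(1035/3570) = 16.85°, cos θ_c = 0.9571.
Intercept time tᵢ = 2h cos θ_c / V₁ = 2·44.5·0.9571/1035 = 0.08230 s.
t = x/V₂ + tᵢ = 52.1/3570 + 0.08230 = 0.09689 s.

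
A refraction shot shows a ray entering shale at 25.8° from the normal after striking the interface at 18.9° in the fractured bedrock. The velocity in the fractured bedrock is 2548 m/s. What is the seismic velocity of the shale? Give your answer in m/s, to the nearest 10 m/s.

Snell's law: sin 18.9°/V₁ = sin 25.8°/V₂.
V₂ = V₁·sin 25.8°/sin 18.9° = 2548 × 1.3436 = 3423.62 m/s.

3420 m/s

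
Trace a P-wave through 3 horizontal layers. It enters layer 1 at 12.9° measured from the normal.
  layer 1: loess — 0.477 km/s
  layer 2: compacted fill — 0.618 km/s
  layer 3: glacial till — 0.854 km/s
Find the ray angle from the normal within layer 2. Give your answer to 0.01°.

Ray parameter p = sin 12.9° / 0.477 = 4.6803e-01 s/km.
sin θ_2 = p·V_2 = 4.6803e-01 × 0.618 = 0.2892.
θ_2 = 16.81° from the vertical.

16.81°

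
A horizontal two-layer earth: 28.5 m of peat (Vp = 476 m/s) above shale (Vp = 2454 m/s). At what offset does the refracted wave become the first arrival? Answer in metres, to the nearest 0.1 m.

69.4 m

θ_c = arcsin(476/2454) = 11.18°, so cos θ_c = 0.9810 and tᵢ = 2h cos θ_c/V₁ = 0.1175 s.
At crossover x/V₁ = x/V₂ + tᵢ ⇒ x = tᵢ/(1/V₁ − 1/V₂) = 0.11747/(2.1008e-03 − 4.0750e-04) = 69.37 m.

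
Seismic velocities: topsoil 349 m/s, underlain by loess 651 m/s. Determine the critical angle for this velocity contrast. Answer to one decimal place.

32.4°

At critical incidence the refracted ray runs along the interface (θ₂ = 90°), so sin θ_c = V₁/V₂.
θ_c = arcsin(349/651) = arcsin 0.5361 = 32.42°.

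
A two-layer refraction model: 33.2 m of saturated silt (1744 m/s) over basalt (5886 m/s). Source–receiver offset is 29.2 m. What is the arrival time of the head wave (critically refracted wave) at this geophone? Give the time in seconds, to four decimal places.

t = x/V₂ + 2h·√(V₂²−V₁²)/(V₁V₂).
√(V₂²−V₁²) = √(5886²−1744²) = 5621.7 m/s; delay term = 2·33.2·5621.7/(1744·5886) = 0.03636 s.
t = 29.2/5886 + 0.03636 = 0.04132 s.

0.0413 s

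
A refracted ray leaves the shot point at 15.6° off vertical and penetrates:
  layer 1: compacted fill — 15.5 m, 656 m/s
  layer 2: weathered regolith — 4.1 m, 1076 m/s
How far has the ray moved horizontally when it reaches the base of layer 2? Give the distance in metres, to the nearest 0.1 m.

6.3 m

Ray parameter p = sin 15.6° / 656 m/s = 4.0994e-04 s/m.
Layer 1: θ = 15.60°; offset = 15.5·tan 15.60° = 4.328 m.
Layer 2: sin θ = p·1076 = 0.4411 → θ = 26.17°; offset = 4.1·tan 26.17° = 2.015 m.
Total horizontal offset = 6.343 m.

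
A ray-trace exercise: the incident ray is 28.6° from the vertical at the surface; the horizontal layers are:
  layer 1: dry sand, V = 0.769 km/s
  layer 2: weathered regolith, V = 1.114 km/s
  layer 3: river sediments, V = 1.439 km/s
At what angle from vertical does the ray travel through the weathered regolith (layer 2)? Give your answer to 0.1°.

Snell's law across each interface conserves sin θ / V, so sin θ_2 = V_2·sin θ₁/V₁.
sin θ_2 = 1.114 × sin 28.6° / 0.769 = 0.6934.
θ_2 = 43.90° from the vertical.

43.9°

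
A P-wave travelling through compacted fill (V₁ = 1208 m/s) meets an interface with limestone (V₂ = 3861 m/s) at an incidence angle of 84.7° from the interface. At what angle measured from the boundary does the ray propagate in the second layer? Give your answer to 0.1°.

72.8°

Convert to the normal: θ₁ = 90° − 84.7° = 5.3°.
sin θ₁/V₁ = sin θ₂/V₂ ⇒ sin θ₂ = 3861·sin 5.3°/1208 = 3861·0.0924/1208 = 0.2952.
θ₂ = sin⁻¹(0.2952) = 17.17° (from vertical).
From the interface: 90° − 17.17° = 72.83°.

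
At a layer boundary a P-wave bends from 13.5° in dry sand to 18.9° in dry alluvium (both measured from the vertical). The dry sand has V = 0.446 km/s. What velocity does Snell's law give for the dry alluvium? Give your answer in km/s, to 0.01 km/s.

0.62 km/s

sin 13.5° = 0.2334; sin 18.9° = 0.3239.
V₂ = V₁·(sin θ₂/sin θ₁) = 0.446·(0.3239/0.2334) = 0.62 km/s.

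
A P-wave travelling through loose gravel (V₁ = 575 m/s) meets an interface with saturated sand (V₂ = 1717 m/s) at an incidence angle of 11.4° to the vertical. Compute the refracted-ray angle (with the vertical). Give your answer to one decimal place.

Snell's law: sin θ₂ = (V₂/V₁)·sin θ₁ = (1717/575)·sin 11.4° = 0.5902.
θ₂ = arcsin 0.5902 = 36.17° from the normal.

36.2°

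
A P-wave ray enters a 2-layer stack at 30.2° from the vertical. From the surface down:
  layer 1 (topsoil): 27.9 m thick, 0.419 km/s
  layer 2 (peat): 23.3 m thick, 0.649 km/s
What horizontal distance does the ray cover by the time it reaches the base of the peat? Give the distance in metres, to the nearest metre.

45 m

Apply Snell's law at each interface; in layer i the horizontal offset is hᵢ·tan θᵢ.
Layer 1: θ = 30.20°; offset = 27.9·tan 30.20° = 16.238 m.
Layer 2: sin θ = 0.649·sin 30.2°/0.419 = 0.7791, θ = 51.18°; offset = 23.3·tan 51.18° = 28.961 m.
Σ offsets = 45.199 m.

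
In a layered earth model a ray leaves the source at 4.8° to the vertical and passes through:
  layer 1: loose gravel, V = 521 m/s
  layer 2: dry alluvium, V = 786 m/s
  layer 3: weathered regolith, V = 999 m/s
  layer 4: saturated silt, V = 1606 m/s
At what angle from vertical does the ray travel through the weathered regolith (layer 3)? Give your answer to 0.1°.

Ray parameter p = sin 4.8° / 521 = 1.6061e-04 s/m.
sin θ_3 = p·V_3 = 1.6061e-04 × 999 = 0.1604.
θ_3 = 9.23° from the vertical.

9.2°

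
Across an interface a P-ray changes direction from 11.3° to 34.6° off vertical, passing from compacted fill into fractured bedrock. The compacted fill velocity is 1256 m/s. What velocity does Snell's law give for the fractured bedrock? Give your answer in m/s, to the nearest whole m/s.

Snell's law: sin 11.3°/V₁ = sin 34.6°/V₂.
V₂ = V₁·sin 34.6°/sin 11.3° = 1256 × 2.8980 = 3639.84 m/s.

3640 m/s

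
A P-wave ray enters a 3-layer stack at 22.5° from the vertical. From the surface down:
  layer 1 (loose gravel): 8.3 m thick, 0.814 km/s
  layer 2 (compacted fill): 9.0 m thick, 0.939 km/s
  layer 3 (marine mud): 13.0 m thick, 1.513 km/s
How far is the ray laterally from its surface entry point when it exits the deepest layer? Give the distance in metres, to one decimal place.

Ray parameter p = sin 22.5° / 0.814 km/s = 4.7013e-01 s/km.
Layer 1: θ = 22.50°; offset = 8.3·tan 22.50° = 3.438 m.
Layer 2: sin θ = p·0.939 = 0.4414 → θ = 26.20°; offset = 9.0·tan 26.20° = 4.428 m.
Layer 3: sin θ = p·1.513 = 0.7113 → θ = 45.34°; offset = 13.0·tan 45.34° = 13.156 m.
Σ offsets = 21.021 m.

21.0 m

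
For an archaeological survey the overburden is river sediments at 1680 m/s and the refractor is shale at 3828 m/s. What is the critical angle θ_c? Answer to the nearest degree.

Critical incidence: sin θ_c = V₁/V₂ = 1680/3828 = 0.4389.
θ_c = arcsin 0.4389 = 26.03°.

26°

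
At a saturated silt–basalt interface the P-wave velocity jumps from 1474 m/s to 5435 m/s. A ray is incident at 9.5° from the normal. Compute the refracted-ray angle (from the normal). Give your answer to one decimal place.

sin θ₁/V₁ = sin θ₂/V₂ ⇒ sin θ₂ = 5435·sin 9.5°/1474 = 5435·0.1650/1474 = 0.6086.
θ₂ = arcsin 0.6086 = 37.49° from the normal.

37.5°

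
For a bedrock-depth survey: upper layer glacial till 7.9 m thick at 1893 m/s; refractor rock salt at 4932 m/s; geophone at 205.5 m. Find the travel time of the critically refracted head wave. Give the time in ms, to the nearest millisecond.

θ_c = arcsin(V₁/V₂) = arcsin(1893/4932) = 22.57°, cos θ_c = 0.9234.
Intercept time tᵢ = 2h cos θ_c / V₁ = 2·7.9·0.9234/1893 = 0.00771 s.
t = x/V₂ + tᵢ = 205.5/4932 + 0.00771 = 0.04937 s.

49 ms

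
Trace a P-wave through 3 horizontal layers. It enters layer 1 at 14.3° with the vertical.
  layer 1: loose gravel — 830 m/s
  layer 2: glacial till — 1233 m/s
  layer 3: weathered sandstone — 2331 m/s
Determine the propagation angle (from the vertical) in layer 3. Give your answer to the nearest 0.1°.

43.9°

Ray parameter p = sin 14.3° / 830 = 2.9759e-04 s/m.
sin θ_3 = p·V_3 = 2.9759e-04 × 2331 = 0.6937.
θ_3 = 43.92° from the vertical.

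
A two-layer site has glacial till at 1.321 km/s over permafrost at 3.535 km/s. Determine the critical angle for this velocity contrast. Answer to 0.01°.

21.94°

At critical incidence the refracted ray runs along the interface (θ₂ = 90°), so sin θ_c = V₁/V₂.
θ_c = arcsin(1.321/3.535) = arcsin 0.3737 = 21.94°.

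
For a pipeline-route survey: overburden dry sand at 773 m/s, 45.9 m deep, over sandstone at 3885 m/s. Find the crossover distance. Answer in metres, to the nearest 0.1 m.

112.3 m

θ_c = arcsin(773/3885) = 11.48°, so cos θ_c = 0.9800 and tᵢ = 2h cos θ_c/V₁ = 0.1164 s.
At crossover x/V₁ = x/V₂ + tᵢ ⇒ x = tᵢ/(1/V₁ − 1/V₂) = 0.11638/(1.2937e-03 − 2.5740e-04) = 112.31 m.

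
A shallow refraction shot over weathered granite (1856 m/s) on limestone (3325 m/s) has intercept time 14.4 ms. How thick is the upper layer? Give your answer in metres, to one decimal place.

16.1 m

θ_c = arcsin(1856/3325) = 33.93°; cos θ_c = 0.8297.
tᵢ = 2h cos θ_c/V₁ ⇒ h = tᵢ·V₁/(2 cos θ_c) = 0.0144·1856/(2·0.8297) = 16.11 m.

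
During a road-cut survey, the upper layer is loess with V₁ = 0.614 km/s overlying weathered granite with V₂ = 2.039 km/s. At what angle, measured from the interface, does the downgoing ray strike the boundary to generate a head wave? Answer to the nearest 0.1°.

At critical incidence the refracted ray runs along the interface (θ₂ = 90°), so sin θ_c = V₁/V₂.
θ_c = arcsin(0.614/2.039) = arcsin 0.3011 = 17.53°.
Measured from the interface: 90° − 17.53° = 72.47°.

72.5°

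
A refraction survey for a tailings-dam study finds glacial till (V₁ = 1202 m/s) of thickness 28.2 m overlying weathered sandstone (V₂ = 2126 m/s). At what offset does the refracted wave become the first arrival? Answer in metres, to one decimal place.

θ_c = arcsin(1202/2126) = 34.43°, so cos θ_c = 0.8248 and tᵢ = 2h cos θ_c/V₁ = 0.0387 s.
At crossover x/V₁ = x/V₂ + tᵢ ⇒ x = tᵢ/(1/V₁ − 1/V₂) = 0.03870/(8.3195e-04 − 4.7037e-04) = 107.04 m.

107.0 m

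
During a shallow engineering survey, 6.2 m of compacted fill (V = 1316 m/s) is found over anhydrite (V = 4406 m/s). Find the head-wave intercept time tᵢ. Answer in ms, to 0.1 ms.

θ_c = arcsin(V₁/V₂) = arcsin(1316/4406) = 17.38°; cos θ_c = 0.9544.
tᵢ = 2h·cos θ_c / V₁ = 2·6.2·0.9544 / 1316 = 0.00899 s.

9.0 ms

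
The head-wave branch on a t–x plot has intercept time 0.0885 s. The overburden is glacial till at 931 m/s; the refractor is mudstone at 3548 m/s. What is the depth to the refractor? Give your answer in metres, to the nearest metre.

43 m

θ_c = arcsin(931/3548) = 15.21°; cos θ_c = 0.9650.
tᵢ = 2h cos θ_c/V₁ ⇒ h = tᵢ·V₁/(2 cos θ_c) = 0.0885·931/(2·0.9650) = 42.69 m.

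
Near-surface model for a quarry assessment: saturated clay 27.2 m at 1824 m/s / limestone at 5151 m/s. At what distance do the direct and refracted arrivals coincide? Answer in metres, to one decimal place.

x_cross = 2h·√((V₂+V₁)/(V₂−V₁)).
(V₂+V₁)/(V₂−V₁) = (5151+1824)/(5151−1824) = 2.0965; √ = 1.4479.
x_cross = 2·27.2·1.4479 = 78.77 m.

78.8 m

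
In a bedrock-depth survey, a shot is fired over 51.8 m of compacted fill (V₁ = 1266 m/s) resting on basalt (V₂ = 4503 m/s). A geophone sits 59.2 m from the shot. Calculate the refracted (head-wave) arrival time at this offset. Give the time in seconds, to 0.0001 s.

0.0917 s

θ_c = arcsin(V₁/V₂) = arcsin(1266/4503) = 16.33°, cos θ_c = 0.9597.
Intercept time tᵢ = 2h cos θ_c / V₁ = 2·51.8·0.9597/1266 = 0.07853 s.
t = x/V₂ + tᵢ = 59.2/4503 + 0.07853 = 0.09168 s.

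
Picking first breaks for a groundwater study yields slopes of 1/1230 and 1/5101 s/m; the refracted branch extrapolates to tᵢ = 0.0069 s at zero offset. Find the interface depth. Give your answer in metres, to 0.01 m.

4.37 m

θ_c = arcsin(1230/5101) = 13.95°; cos θ_c = 0.9705.
tᵢ = 2h cos θ_c/V₁ ⇒ h = tᵢ·V₁/(2 cos θ_c) = 0.0069·1230/(2·0.9705) = 4.37 m.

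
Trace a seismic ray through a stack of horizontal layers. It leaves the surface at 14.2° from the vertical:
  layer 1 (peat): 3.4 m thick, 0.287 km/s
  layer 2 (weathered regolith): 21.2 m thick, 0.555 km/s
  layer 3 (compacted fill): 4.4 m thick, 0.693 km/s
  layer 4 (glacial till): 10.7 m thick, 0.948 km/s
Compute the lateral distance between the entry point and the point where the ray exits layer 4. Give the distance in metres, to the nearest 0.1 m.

30.3 m

Ray parameter p = sin 14.2° / 0.287 km/s = 8.5473e-01 s/km.
Layer 1: θ = 14.20°; offset = 3.4·tan 14.20° = 0.860 m.
Layer 2: sin θ = p·0.555 = 0.4744 → θ = 28.32°; offset = 21.2·tan 28.32° = 11.424 m.
Layer 3: sin θ = p·0.693 = 0.5923 → θ = 36.32°; offset = 4.4·tan 36.32° = 3.235 m.
Layer 4: sin θ = p·0.948 = 0.8103 → θ = 54.12°; offset = 10.7·tan 54.12° = 14.794 m.
Summing the layer offsets gives 30.313 m.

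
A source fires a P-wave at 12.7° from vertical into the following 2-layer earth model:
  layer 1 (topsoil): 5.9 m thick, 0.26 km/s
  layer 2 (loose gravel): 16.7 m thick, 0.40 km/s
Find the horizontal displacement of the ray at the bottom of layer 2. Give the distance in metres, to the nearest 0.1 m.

Apply Snell's law at each interface; in layer i the horizontal offset is hᵢ·tan θᵢ.
Layer 1: θ = 12.70°; offset = 5.9·tan 12.70° = 1.330 m.
Layer 2: sin θ = 0.40·sin 12.7°/0.26 = 0.3382, θ = 19.77°; offset = 16.7·tan 19.77° = 6.002 m.
Total horizontal offset = 7.332 m.

7.3 m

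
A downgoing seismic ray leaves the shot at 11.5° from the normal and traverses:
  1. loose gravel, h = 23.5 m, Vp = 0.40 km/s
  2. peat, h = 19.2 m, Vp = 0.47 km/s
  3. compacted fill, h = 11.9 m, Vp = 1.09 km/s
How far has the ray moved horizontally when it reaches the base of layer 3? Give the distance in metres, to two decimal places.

Apply Snell's law at each interface; in layer i the horizontal offset is hᵢ·tan θᵢ.
Layer 1: θ = 11.50°; offset = 23.5·tan 11.50° = 4.7811 m.
Layer 2: sin θ = 0.47·sin 11.5°/0.40 = 0.2343, θ = 13.55°; offset = 19.2·tan 13.55° = 4.6265 m.
Layer 3: sin θ = 1.09·sin 11.5°/0.40 = 0.5433, θ = 32.91°; offset = 11.9·tan 32.91° = 7.7005 m.
Σ offsets = 17.1081 m.

17.11 m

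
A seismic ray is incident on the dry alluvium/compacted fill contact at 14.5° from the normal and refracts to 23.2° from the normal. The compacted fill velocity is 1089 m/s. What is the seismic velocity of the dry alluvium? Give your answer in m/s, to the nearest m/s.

Snell's law: sin 14.5°/V₁ = sin 23.2°/V₂.
V₁ = V₂·sin 14.5°/sin 23.2° = 1089 × 0.6356 = 692.14 m/s.

692 m/s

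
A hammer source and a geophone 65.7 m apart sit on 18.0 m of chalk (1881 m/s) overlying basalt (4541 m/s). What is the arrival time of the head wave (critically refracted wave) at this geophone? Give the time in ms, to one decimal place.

31.9 ms

θ_c = arcsin(V₁/V₂) = arcsin(1881/4541) = 24.47°, cos θ_c = 0.9102.
Intercept time tᵢ = 2h cos θ_c / V₁ = 2·18.0·0.9102/1881 = 0.01742 s.
t = x/V₂ + tᵢ = 65.7/4541 + 0.01742 = 0.03189 s.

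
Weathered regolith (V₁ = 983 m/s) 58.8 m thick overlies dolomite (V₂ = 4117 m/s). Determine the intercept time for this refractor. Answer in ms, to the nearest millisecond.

116 ms

tᵢ = 2h·√(V₂²−V₁²)/(V₁V₂).
√(V₂²−V₁²) = √(4117²−983²) = 3997.9 m/s.
tᵢ = 2·58.8·3997.9/(983·4117) = 0.11617 s.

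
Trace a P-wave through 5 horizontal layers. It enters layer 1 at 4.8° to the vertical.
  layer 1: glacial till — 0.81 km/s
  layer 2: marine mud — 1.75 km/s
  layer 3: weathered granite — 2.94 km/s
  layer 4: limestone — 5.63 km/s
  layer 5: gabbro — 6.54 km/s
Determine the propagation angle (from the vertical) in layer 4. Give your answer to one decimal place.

Snell's law across each interface conserves sin θ / V, so sin θ_4 = V_4·sin θ₁/V₁.
sin θ_4 = 5.63 × sin 4.8° / 0.81 = 0.5816.
θ_4 = 35.56° from the vertical.

35.6°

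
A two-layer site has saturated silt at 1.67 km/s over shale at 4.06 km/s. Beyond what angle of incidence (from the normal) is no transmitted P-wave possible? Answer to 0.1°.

24.3°

Critical incidence: sin θ_c = V₁/V₂ = 1.67/4.06 = 0.4113.
θ_c = arcsin 0.4113 = 24.29°.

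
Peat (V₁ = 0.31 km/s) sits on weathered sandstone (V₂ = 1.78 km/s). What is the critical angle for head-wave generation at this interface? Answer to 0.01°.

10.03°

At critical incidence the refracted ray runs along the interface (θ₂ = 90°), so sin θ_c = V₁/V₂.
θ_c = arcsin(0.31/1.78) = arcsin 0.1742 = 10.03°.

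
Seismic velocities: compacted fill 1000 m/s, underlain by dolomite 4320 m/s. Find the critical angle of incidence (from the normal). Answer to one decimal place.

Critical incidence: sin θ_c = V₁/V₂ = 1000/4320 = 0.2315.
θ_c = arcsin 0.2315 = 13.38°.

13.4°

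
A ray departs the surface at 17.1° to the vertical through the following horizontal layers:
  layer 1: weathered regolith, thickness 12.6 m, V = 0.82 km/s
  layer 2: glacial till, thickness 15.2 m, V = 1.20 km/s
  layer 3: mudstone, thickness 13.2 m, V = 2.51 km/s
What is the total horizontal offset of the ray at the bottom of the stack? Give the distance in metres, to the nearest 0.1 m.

38.4 m

Apply Snell's law at each interface; in layer i the horizontal offset is hᵢ·tan θᵢ.
Layer 1: θ = 17.10°; offset = 12.6·tan 17.10° = 3.876 m.
Layer 2: sin θ = 1.20·sin 17.1°/0.82 = 0.4303, θ = 25.49°; offset = 15.2·tan 25.49° = 7.246 m.
Layer 3: sin θ = 2.51·sin 17.1°/0.82 = 0.9001, θ = 64.16°; offset = 13.2·tan 64.16° = 27.263 m.
Total horizontal offset = 38.385 m.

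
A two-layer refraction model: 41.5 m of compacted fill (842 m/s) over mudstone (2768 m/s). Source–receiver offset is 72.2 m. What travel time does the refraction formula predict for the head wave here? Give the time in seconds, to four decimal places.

θ_c = arcsin(V₁/V₂) = arcsin(842/2768) = 17.71°, cos θ_c = 0.9526.
Intercept time tᵢ = 2h cos θ_c / V₁ = 2·41.5·0.9526/842 = 0.09390 s.
t = x/V₂ + tᵢ = 72.2/2768 + 0.09390 = 0.11999 s.

0.1200 s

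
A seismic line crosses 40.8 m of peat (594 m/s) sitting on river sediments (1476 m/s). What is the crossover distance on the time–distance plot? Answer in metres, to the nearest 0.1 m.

125.0 m

x_cross = 2h·√((V₂+V₁)/(V₂−V₁)).
(V₂+V₁)/(V₂−V₁) = (1476+594)/(1476−594) = 2.3469; √ = 1.5320.
x_cross = 2·40.8·1.5320 = 125.01 m.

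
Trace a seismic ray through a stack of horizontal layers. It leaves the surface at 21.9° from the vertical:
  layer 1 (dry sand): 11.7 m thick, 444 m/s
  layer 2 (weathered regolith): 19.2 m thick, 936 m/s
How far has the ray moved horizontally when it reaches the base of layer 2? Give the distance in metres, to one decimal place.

p = sin θ₁/V₁ = sin 21.9°/444 = 8.4006e-04 s/m is conserved through the stack.
Layer 1: θ = 21.90°; offset = 11.7·tan 21.90° = 4.703 m.
Layer 2: sin θ = p·936 = 0.7863 → θ = 51.84°; offset = 19.2·tan 51.84° = 24.435 m.
Total horizontal offset = 29.138 m.

29.1 m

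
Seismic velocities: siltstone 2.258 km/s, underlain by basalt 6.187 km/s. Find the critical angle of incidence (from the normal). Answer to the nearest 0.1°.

21.4°

Critical incidence: sin θ_c = V₁/V₂ = 2.258/6.187 = 0.3650.
θ_c = arcsin 0.3650 = 21.41°.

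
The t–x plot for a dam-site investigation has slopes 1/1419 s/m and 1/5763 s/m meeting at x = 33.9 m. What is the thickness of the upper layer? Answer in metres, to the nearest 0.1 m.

13.2 m

h = (x_cross/2)·√((V₂−V₁)/(V₂+V₁)).
(V₂−V₁)/(V₂+V₁) = (5763−1419)/(5763+1419) = 0.6048; √ = 0.7777.
h = (33.9/2)·0.7777 = 13.18 m.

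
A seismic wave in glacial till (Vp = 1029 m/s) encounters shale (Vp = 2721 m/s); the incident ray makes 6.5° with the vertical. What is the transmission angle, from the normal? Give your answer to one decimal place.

Snell's law: sin θ₂ = (V₂/V₁)·sin θ₁ = (2721/1029)·sin 6.5° = 0.2993.
θ₂ = sin⁻¹(0.2993) = 17.42° (from vertical).

17.4°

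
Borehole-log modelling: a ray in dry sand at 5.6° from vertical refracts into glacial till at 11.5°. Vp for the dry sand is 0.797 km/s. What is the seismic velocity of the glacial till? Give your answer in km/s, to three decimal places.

sin 5.6° = 0.0976; sin 11.5° = 0.1994.
V₂ = V₁·(sin θ₂/sin θ₁) = 0.797·(0.1994/0.0976) = 1.628 km/s.

1.628 km/s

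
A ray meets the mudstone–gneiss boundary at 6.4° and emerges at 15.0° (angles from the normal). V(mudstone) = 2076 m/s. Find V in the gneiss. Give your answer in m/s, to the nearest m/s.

4820 m/s

Snell's law: sin 6.4°/V₁ = sin 15.0°/V₂.
V₂ = V₁·sin 15.0°/sin 6.4° = 2076 × 2.3219 = 4820.25 m/s.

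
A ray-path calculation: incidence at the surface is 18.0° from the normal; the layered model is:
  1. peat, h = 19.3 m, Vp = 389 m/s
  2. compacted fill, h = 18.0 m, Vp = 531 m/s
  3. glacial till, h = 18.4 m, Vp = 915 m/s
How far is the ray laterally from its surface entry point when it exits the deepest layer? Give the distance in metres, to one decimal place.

Apply Snell's law at each interface; in layer i the horizontal offset is hᵢ·tan θᵢ.
Layer 1: θ = 18.00°; offset = 19.3·tan 18.00° = 6.271 m.
Layer 2: sin θ = 531·sin 18.0°/389 = 0.4218, θ = 24.95°; offset = 18.0·tan 24.95° = 8.374 m.
Layer 3: sin θ = 915·sin 18.0°/389 = 0.7269, θ = 46.62°; offset = 18.4·tan 46.62° = 19.474 m.
Total horizontal offset = 34.119 m.

34.1 m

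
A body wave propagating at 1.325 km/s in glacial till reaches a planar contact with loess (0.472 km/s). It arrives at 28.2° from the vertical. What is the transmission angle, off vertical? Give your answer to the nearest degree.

10°

Snell's law: sin θ₂ = (V₂/V₁)·sin θ₁ = (0.472/1.325)·sin 28.2° = 0.1683.
θ₂ = arcsin 0.1683 = 9.69° from the normal.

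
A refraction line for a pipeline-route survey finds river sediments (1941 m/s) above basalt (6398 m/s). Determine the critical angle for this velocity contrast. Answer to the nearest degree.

At critical incidence the refracted ray runs along the interface (θ₂ = 90°), so sin θ_c = V₁/V₂.
θ_c = arcsin(1941/6398) = arcsin 0.3034 = 17.66°.

18°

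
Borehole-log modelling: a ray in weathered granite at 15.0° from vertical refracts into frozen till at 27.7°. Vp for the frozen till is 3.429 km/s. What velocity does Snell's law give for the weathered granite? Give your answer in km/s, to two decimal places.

1.91 km/s

sin 15.0° = 0.2588; sin 27.7° = 0.4648.
V₁ = V₂·(sin θ₁/sin θ₂) = 3.429·(0.2588/0.4648) = 1.91 km/s.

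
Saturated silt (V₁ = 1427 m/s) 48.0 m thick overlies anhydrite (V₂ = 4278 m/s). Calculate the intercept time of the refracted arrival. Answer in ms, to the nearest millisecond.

63 ms

tᵢ = 2h·√(V₂²−V₁²)/(V₁V₂).
√(V₂²−V₁²) = √(4278²−1427²) = 4033.0 m/s.
tᵢ = 2·48.0·4033.0/(1427·4278) = 0.06342 s.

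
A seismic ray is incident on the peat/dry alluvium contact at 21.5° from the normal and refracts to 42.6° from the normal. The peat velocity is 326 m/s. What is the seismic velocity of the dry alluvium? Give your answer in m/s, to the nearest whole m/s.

602 m/s

sin 21.5° = 0.3665; sin 42.6° = 0.6769.
V₂ = V₁·(sin θ₂/sin θ₁) = 326·(0.6769/0.3665) = 602.08 m/s.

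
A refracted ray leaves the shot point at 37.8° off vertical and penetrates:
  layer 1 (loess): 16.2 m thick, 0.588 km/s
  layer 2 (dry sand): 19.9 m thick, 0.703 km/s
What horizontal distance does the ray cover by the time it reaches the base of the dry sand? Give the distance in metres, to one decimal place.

p = sin θ₁/V₁ = sin 37.8°/0.588 = 1.0424e+00 s/km is conserved through the stack.
Layer 1: θ = 37.80°; offset = 16.2·tan 37.80° = 12.566 m.
Layer 2: sin θ = p·0.703 = 0.7328 → θ = 47.12°; offset = 19.9·tan 47.12° = 21.430 m.
Σ offsets = 33.996 m.

34.0 m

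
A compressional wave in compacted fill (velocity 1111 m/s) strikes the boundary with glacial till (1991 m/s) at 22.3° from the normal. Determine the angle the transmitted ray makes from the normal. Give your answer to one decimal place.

sin θ₁/V₁ = sin θ₂/V₂ ⇒ sin θ₂ = 1991·sin 22.3°/1111 = 1991·0.3795/1111 = 0.6800.
θ₂ = arcsin 0.6800 = 42.84° from the normal.

42.8°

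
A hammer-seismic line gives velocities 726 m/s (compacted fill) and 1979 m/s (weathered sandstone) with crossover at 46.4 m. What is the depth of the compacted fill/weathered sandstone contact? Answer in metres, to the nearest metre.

16 m

x_cross = 2h·√((V₂+V₁)/(V₂−V₁)) → h = x_cross / (2·√((V₂+V₁)/(V₂−V₁))).
√((V₂+V₁)/(V₂−V₁)) = √((1979+726)/(1979−726)) = 1.4693.
h = 46.4 / (2·1.4693) = 15.79 m.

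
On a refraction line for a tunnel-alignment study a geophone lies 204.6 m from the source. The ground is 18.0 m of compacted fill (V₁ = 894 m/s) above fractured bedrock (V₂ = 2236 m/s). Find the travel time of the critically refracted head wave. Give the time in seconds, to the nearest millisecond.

0.128 s

θ_c = arcsin(V₁/V₂) = arcsin(894/2236) = 23.57°, cos θ_c = 0.9166.
Intercept time tᵢ = 2h cos θ_c / V₁ = 2·18.0·0.9166/894 = 0.03691 s.
t = x/V₂ + tᵢ = 204.6/2236 + 0.03691 = 0.12841 s.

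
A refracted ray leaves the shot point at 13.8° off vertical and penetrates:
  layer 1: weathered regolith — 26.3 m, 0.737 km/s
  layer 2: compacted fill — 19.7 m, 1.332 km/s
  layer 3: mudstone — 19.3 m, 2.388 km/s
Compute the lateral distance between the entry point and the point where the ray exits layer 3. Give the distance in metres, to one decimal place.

39.4 m

Apply Snell's law at each interface; in layer i the horizontal offset is hᵢ·tan θᵢ.
Layer 1: θ = 13.80°; offset = 26.3·tan 13.80° = 6.460 m.
Layer 2: sin θ = 1.332·sin 13.8°/0.737 = 0.4311, θ = 25.54°; offset = 19.7·tan 25.54° = 9.412 m.
Layer 3: sin θ = 2.388·sin 13.8°/0.737 = 0.7729, θ = 50.61°; offset = 19.3·tan 50.61° = 23.508 m.
Total horizontal offset = 39.380 m.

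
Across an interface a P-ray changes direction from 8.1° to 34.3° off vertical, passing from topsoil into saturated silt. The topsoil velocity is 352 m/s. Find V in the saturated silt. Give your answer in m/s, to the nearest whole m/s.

sin 8.1° = 0.1409; sin 34.3° = 0.5635.
V₂ = V₁·(sin θ₂/sin θ₁) = 352·(0.5635/0.1409) = 1407.80 m/s.

1408 m/s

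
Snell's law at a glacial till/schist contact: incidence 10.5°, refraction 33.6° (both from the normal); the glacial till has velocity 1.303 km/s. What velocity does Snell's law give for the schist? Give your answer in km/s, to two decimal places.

3.96 km/s

sin 10.5° = 0.1822; sin 33.6° = 0.5534.
V₂ = V₁·(sin θ₂/sin θ₁) = 1.303·(0.5534/0.1822) = 3.96 km/s.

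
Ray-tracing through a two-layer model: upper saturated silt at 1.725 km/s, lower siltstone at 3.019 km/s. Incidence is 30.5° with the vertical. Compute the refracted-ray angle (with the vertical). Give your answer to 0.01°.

62.66°

sin θ₁/V₁ = sin θ₂/V₂ ⇒ sin θ₂ = 3.019·sin 30.5°/1.725 = 3.019·0.5075/1.725 = 0.8883.
θ₂ = sin⁻¹(0.8883) = 62.66° (from vertical).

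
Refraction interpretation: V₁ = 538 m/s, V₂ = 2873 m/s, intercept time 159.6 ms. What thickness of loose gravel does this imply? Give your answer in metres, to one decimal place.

43.7 m

h = tᵢ·V₁·V₂ / (2·√(V₂²−V₁²)).
√(V₂²−V₁²) = √(2873² − 538²) = 2822.2 m/s.
h = 0.1596 s × 538 × 2873 / (2 × 2822.2) = 43.71 m.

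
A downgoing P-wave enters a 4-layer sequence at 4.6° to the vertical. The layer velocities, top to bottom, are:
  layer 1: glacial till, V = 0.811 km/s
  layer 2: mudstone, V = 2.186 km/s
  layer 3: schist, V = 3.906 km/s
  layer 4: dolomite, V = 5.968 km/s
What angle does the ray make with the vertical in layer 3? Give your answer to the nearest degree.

Ray parameter p = sin 4.6° / 0.811 = 9.8889e-02 s/km.
sin θ_3 = p·V_3 = 9.8889e-02 × 3.906 = 0.3863.
θ_3 = arcsin 0.3863 = 22.72°.

23°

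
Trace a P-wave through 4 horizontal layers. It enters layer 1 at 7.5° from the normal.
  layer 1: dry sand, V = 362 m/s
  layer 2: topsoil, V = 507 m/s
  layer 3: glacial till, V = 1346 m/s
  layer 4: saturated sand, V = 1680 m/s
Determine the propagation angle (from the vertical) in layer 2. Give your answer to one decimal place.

Ray parameter p = sin 7.5° / 362 = 3.6057e-04 s/m.
sin θ_2 = p·V_2 = 3.6057e-04 × 507 = 0.1828.
θ_2 = arcsin 0.1828 = 10.53°.

10.5°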